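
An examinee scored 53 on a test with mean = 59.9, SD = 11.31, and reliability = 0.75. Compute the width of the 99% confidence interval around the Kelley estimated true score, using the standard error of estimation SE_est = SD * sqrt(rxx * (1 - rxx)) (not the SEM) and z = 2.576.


True score estimate = 0.75*53 + 0.25*59.9 = 54.725
SE_est = SD * sqrt(rxx * (1 - rxx)) = 11.31 * sqrt(0.75 * 0.25) = 11.31 * sqrt(0.1875) = 4.897374
CI = T_est +/- z * SE_est, so width = 2 * z * SE_est = 2 * 2.576 * 4.897374
Width = 25.2313

25.2313


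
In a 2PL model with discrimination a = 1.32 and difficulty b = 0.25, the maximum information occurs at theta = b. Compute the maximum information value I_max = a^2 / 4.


For 2PL, max info at theta = b = 0.25
I_max = a^2 / 4 = 1.32^2 / 4
= 1.7424 / 4
I_max = 0.4356

0.4356


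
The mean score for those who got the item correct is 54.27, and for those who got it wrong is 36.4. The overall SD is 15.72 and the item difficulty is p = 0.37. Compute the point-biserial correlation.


q = 1 - p = 0.63
rpb = ((M1 - M0) / SD) * sqrt(p * q)
rpb = ((54.27 - 36.4) / 15.72) * sqrt(0.37 * 0.63)
rpb = 0.5488

0.5488


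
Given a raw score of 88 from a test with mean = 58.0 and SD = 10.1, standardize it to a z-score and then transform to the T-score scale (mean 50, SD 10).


z = (X - mean) / SD = (88 - 58.0) / 10.1
z = 30.0 / 10.1
z = 2.9703
T-score = T = 50 + 10z
Carry z at full precision (z = 30.0 / 10.1) into the conversion:
T-score = 50 + 10 * (30.0 / 10.1) = 50 + 300 / 10.1
T-score = 50 + 29.703
T-score = 79.703

79.703


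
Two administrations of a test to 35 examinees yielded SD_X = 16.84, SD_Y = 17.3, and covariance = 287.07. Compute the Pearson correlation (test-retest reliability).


r = cov(X,Y) / (SD_X * SD_Y)
r = 287.07 / (16.84 * 17.3)
r = 287.07 / 291.332
r = 0.9854

0.9854


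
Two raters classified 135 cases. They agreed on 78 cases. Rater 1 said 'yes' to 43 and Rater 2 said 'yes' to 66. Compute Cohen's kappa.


P_o = 78/135 = 0.577778
P_e = (43*66 + 92*69) / 18225 = 0.504033
kappa = (P_o - P_e) / (1 - P_e)
kappa = (0.577778 - 0.504033) / (1 - 0.504033)
kappa = 0.1487

0.1487


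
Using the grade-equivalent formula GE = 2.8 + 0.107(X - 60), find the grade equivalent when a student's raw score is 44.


raw - median = 44 - 60 = -16
slope * diff = 0.107 * -16 = -1.712
GE = 2.8 + -1.712
GE = 1.088

1.088


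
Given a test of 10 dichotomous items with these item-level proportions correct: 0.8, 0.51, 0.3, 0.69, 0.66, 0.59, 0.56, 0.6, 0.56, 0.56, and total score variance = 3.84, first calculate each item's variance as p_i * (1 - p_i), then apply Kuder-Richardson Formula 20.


For each item, compute p_i * q_i:
  Item 1: 0.8 * 0.2 = 0.16
  Item 2: 0.51 * 0.49 = 0.2499
  Item 3: 0.3 * 0.7 = 0.21
  Item 4: 0.69 * 0.31 = 0.2139
  Item 5: 0.66 * 0.34 = 0.2244
  Item 6: 0.59 * 0.41 = 0.2419
  Item 7: 0.56 * 0.44 = 0.2464
  Item 8: 0.6 * 0.4 = 0.24
  Item 9: 0.56 * 0.44 = 0.2464
  Item 10: 0.56 * 0.44 = 0.2464
Sum(p_i * q_i) = 0.16 + 0.2499 + 0.21 + 0.2139 + 0.2244 + 0.2419 + 0.2464 + 0.24 + 0.2464 + 0.2464 = 2.2793
KR-20 = (k/(k-1)) * (1 - Sum(p_i*q_i) / Var_total)
= (10/9) * (1 - 2.2793/3.84)
= 1.1111 * 0.4064
KR-20 = 0.4516

0.4516


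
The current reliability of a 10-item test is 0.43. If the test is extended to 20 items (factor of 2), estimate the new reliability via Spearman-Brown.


r_new = (n * rxx) / (1 + (n-1) * rxx)
r_new = (2 * 0.43) / (1 + 1 * 0.43)
r_new = 0.86 / 1.43
r_new = 0.6014

0.6014


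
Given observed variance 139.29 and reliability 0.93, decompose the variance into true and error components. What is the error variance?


var_true = rxx * var_obs = 0.93 * 139.29 = 129.5397
var_error = var_obs - var_true
var_error = 139.29 - 129.5397
var_error = 9.7503

9.7503


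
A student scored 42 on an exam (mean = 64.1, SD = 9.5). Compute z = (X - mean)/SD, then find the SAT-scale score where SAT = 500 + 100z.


z = (X - mean) / SD = (42 - 64.1) / 9.5
z = -22.1 / 9.5
z = -2.3263
SAT-scale = SAT = 500 + 100z
Carry z at full precision (z = -22.1 / 9.5) into the conversion:
SAT-scale = 500 + 100 * (-22.1 / 9.5) = 500 + -2210 / 9.5
SAT-scale = 500 + -232.6316
SAT-scale = 267.3684

267.3684


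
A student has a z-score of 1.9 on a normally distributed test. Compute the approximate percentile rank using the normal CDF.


CDF(z) = 0.5 * (1 + erf(z/sqrt(2)))
erf(1.3435) = 0.9426
CDF = 0.9713
Percentile rank = 0.9713 * 100 = 97.13

97.13


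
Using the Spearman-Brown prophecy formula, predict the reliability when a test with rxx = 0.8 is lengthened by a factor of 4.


r_new = (n * rxx) / (1 + (n-1) * rxx)
r_new = (4 * 0.8) / (1 + 3 * 0.8)
r_new = 3.2 / 3.4
r_new = 0.9412

0.9412


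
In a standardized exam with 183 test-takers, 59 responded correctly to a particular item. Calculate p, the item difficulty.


Item difficulty p = number correct / total examinees
p = 59 / 183
p = 0.3224

0.3224


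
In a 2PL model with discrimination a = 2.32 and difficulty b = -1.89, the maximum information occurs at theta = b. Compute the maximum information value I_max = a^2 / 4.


For 2PL, max info at theta = b = -1.89
I_max = a^2 / 4 = 2.32^2 / 4
= 5.3824 / 4
I_max = 1.3456

1.3456


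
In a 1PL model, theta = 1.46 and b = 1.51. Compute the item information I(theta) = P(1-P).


P = 1/(1+exp(-(1.46-1.51))) = 0.4875
I = P*(1-P) = 0.4875 * 0.5125
I = 0.2498

0.2498


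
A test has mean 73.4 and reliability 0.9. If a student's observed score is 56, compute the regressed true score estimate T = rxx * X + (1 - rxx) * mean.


T_est = rxx * X + (1 - rxx) * mean
T_est = 0.9 * 56 + 0.1 * 73.4
T_est = 50.4 + 7.34
T_est = 57.74

57.74


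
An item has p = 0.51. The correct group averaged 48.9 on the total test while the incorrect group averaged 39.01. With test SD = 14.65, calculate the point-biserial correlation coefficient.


q = 1 - p = 0.49
rpb = ((M1 - M0) / SD) * sqrt(p * q)
rpb = ((48.9 - 39.01) / 14.65) * sqrt(0.51 * 0.49)
rpb = 0.3375

0.3375


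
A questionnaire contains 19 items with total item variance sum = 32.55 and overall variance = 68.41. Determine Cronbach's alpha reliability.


alpha = (k/(k-1)) * (1 - sum(si^2)/s_total^2)
= (19/18) * (1 - 32.55/68.41)
alpha = 0.5533

0.5533


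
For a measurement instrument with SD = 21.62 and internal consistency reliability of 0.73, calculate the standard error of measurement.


SEM = SD * sqrt(1 - rxx)
SEM = 21.62 * sqrt(1 - 0.73)
SEM = 21.62 * sqrt(0.27) = 21.62 * 0.519615
SEM = 11.2341

11.2341


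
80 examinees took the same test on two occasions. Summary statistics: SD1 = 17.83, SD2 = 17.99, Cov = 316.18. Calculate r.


r = cov(X,Y) / (SD_X * SD_Y)
r = 316.18 / (17.83 * 17.99)
r = 316.18 / 320.7617
r = 0.9857

0.9857


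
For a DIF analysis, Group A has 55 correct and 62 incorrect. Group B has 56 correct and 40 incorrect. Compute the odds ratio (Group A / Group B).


Odds_A = 55/62 = 0.8871
Odds_B = 56/40 = 1.4
OR = Odds_A / Odds_B = 0.8871 / 1.4
Exactly, OR = (55 * 40) / (62 * 56) = 2200 / 3472
OR = 0.6336

0.6336


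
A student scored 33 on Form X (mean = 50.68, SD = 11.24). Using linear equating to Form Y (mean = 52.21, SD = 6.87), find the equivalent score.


slope = SD_Y / SD_X = 6.87 / 11.24 ~ 0.6112
intercept = mean_Y - slope * mean_X = 52.21 - (6.87 / 11.24) * 50.68 ~ 21.2339
Y = slope * X + intercept. To avoid rounding drift from the rounded slope/intercept, evaluate the equivalent form Y = mean_Y + SD_Y * (X - mean_X) / SD_X at full precision:
Y = 52.21 + 6.87 * (33 - 50.68) / 11.24
Y = 52.21 - 6.87 * 17.68 / 11.24
Y = 52.21 - 121.4616 / 11.24
Y = 52.21 - 10.8062
Y = 41.4038

41.4038


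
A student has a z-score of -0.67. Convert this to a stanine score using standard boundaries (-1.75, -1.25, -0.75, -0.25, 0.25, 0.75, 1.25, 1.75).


Stanine boundaries: [-1.75, -1.25, -0.75, -0.25, 0.25, 0.75, 1.25, 1.75]
z = -0.67
Check each boundary:
  z >= -1.75 -> could be stanine 2
  z >= -1.25 -> could be stanine 3
  z >= -0.75 -> could be stanine 4
  z < -0.25
  z < 0.25
  z < 0.75
  z < 1.25
  z < 1.75
Highest qualifying boundary gives stanine = 4

4


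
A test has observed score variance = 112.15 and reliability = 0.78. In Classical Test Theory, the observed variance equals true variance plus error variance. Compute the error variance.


var_true = rxx * var_obs = 0.78 * 112.15 = 87.477
var_error = var_obs - var_true
var_error = 112.15 - 87.477
var_error = 24.673

24.673


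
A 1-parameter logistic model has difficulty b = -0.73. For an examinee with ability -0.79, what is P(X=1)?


theta - b = -0.79 - -0.73 = -0.06
exp(-(theta - b)) = exp(0.06) = 1.0618
P = 1 / (1 + 1.0618)
P = 0.485

0.485


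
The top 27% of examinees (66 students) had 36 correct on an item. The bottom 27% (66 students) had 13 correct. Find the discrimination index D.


p_upper = 36/66 = 0.5455
p_lower = 13/66 = 0.197
D = 0.5455 - 0.197 = 0.3485

0.3485


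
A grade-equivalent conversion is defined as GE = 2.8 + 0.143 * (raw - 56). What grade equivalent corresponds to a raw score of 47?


raw - median = 47 - 56 = -9
slope * diff = 0.143 * -9 = -1.287
GE = 2.8 + -1.287
GE = 1.513

1.513


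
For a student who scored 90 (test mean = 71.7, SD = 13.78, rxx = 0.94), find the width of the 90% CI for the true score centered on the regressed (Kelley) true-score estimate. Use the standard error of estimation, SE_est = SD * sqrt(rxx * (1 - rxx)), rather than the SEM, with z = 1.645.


True score estimate = 0.94*90 + 0.06*71.7 = 88.902
SE_est = SD * sqrt(rxx * (1 - rxx)) = 13.78 * sqrt(0.94 * 0.06) = 13.78 * sqrt(0.0564) = 3.272569
CI = T_est +/- z * SE_est, so width = 2 * z * SE_est = 2 * 1.645 * 3.272569
Width = 10.7668

10.7668


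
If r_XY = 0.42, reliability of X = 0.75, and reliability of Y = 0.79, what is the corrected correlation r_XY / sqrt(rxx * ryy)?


r_corrected = rxy / sqrt(rxx * ryy)
= 0.42 / sqrt(0.75 * 0.79)
= 0.42 / sqrt(0.5925)
= 0.42 / 0.76974
r_corrected = 0.5456

0.5456


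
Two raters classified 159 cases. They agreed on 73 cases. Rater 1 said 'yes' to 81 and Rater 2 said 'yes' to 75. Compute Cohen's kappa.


P_o = 73/159 = 0.459119
P_e = (81*75 + 78*84) / 25281 = 0.499466
kappa = (P_o - P_e) / (1 - P_e)
kappa = (0.459119 - 0.499466) / (1 - 0.499466)
kappa = -0.0806

-0.0806


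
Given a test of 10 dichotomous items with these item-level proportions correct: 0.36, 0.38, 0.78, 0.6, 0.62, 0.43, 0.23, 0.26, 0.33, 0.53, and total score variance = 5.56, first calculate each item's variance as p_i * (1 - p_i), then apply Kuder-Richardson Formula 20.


For each item, compute p_i * q_i:
  Item 1: 0.36 * 0.64 = 0.2304
  Item 2: 0.38 * 0.62 = 0.2356
  Item 3: 0.78 * 0.22 = 0.1716
  Item 4: 0.6 * 0.4 = 0.24
  Item 5: 0.62 * 0.38 = 0.2356
  Item 6: 0.43 * 0.57 = 0.2451
  Item 7: 0.23 * 0.77 = 0.1771
  Item 8: 0.26 * 0.74 = 0.1924
  Item 9: 0.33 * 0.67 = 0.2211
  Item 10: 0.53 * 0.47 = 0.2491
Sum(p_i * q_i) = 0.2304 + 0.2356 + 0.1716 + 0.24 + 0.2356 + 0.2451 + 0.1771 + 0.1924 + 0.2211 + 0.2491 = 2.198
KR-20 = (k/(k-1)) * (1 - Sum(p_i*q_i) / Var_total)
= (10/9) * (1 - 2.198/5.56)
= 1.1111 * 0.6047
KR-20 = 0.6719

0.6719


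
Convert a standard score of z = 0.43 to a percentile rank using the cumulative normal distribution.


CDF(z) = 0.5 * (1 + erf(z/sqrt(2)))
erf(0.3041) = 0.3328
CDF = 0.6664
Percentile rank = 0.6664 * 100 = 66.64

66.64


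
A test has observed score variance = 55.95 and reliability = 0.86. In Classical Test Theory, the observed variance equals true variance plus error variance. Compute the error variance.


var_true = rxx * var_obs = 0.86 * 55.95 = 48.117
var_error = var_obs - var_true
var_error = 55.95 - 48.117
var_error = 7.833

7.833


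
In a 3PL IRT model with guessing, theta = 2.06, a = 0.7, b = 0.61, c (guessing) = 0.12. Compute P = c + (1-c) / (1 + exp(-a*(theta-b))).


logit = 0.7*(2.06 - 0.61) = 1.015
P* = 1/(1 + exp(-1.015)) = 0.734
P = 0.12 + (1 - 0.12) * 0.734
P = 0.7659

0.7659


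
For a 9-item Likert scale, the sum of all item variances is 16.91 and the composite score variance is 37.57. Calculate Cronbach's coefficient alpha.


alpha = (k/(k-1)) * (1 - sum(si^2)/s_total^2)
= (9/8) * (1 - 16.91/37.57)
alpha = 0.6186

0.6186


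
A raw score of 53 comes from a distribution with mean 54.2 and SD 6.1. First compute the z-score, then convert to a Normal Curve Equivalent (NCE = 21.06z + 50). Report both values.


z = (X - mean) / SD = (53 - 54.2) / 6.1
z = -1.2 / 6.1
z = -0.1967
NCE = NCE = 21.06z + 50
Carry z at full precision (z = -1.2 / 6.1) into the conversion:
NCE = 21.06 * (-1.2 / 6.1) + 50 = -25.272 / 6.1 + 50
NCE = -4.143 + 50
NCE = 45.857

45.857


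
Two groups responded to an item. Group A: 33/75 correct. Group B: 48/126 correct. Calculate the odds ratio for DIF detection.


Odds_A = 33/42 = 0.7857
Odds_B = 48/78 = 0.6154
OR = Odds_A / Odds_B = 0.7857 / 0.6154
Exactly, OR = (33 * 78) / (42 * 48) = 2574 / 2016
OR = 1.2768

1.2768


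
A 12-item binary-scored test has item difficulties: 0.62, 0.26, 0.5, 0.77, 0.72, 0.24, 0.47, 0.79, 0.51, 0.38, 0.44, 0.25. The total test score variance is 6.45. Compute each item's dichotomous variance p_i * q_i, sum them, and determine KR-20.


For each item, compute p_i * q_i:
  Item 1: 0.62 * 0.38 = 0.2356
  Item 2: 0.26 * 0.74 = 0.1924
  Item 3: 0.5 * 0.5 = 0.25
  Item 4: 0.77 * 0.23 = 0.1771
  Item 5: 0.72 * 0.28 = 0.2016
  Item 6: 0.24 * 0.76 = 0.1824
  Item 7: 0.47 * 0.53 = 0.2491
  Item 8: 0.79 * 0.21 = 0.1659
  Item 9: 0.51 * 0.49 = 0.2499
  Item 10: 0.38 * 0.62 = 0.2356
  Item 11: 0.44 * 0.56 = 0.2464
  Item 12: 0.25 * 0.75 = 0.1875
Sum(p_i * q_i) = 0.2356 + 0.1924 + 0.25 + 0.1771 + 0.2016 + 0.1824 + 0.2491 + 0.1659 + 0.2499 + 0.2356 + 0.2464 + 0.1875 = 2.5735
KR-20 = (k/(k-1)) * (1 - Sum(p_i*q_i) / Var_total)
= (12/11) * (1 - 2.5735/6.45)
= 1.0909 * 0.601
KR-20 = 0.6556

0.6556


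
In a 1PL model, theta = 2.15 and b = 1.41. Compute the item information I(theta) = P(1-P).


P = 1/(1+exp(-(2.15-1.41))) = 0.677
I = P*(1-P) = 0.677 * 0.323
I = 0.2187

0.2187


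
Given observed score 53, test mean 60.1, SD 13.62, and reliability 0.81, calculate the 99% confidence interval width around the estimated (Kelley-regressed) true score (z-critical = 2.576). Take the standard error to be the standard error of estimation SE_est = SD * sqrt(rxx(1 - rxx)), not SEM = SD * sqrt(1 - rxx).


True score estimate = 0.81*53 + 0.19*60.1 = 54.349
SE_est = SD * sqrt(rxx * (1 - rxx)) = 13.62 * sqrt(0.81 * 0.19) = 13.62 * sqrt(0.1539) = 5.343138
CI = T_est +/- z * SE_est, so width = 2 * z * SE_est = 2 * 2.576 * 5.343138
Width = 27.5278

27.5278


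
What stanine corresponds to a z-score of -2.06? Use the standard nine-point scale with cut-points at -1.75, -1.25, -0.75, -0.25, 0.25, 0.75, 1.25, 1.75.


Stanine boundaries: [-1.75, -1.25, -0.75, -0.25, 0.25, 0.75, 1.25, 1.75]
z = -2.06
Check each boundary:
  z < -1.75
  z < -1.25
  z < -0.75
  z < -0.25
  z < 0.25
  z < 0.75
  z < 1.25
  z < 1.75
Highest qualifying boundary gives stanine = 1

1


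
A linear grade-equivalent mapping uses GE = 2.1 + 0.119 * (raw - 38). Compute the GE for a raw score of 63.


raw - median = 63 - 38 = 25
slope * diff = 0.119 * 25 = 2.975
GE = 2.1 + 2.975
GE = 5.075

5.075


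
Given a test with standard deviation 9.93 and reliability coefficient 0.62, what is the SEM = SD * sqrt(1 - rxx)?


SEM = SD * sqrt(1 - rxx)
SEM = 9.93 * sqrt(1 - 0.62)
SEM = 9.93 * sqrt(0.38) = 9.93 * 0.616441
SEM = 6.1213

6.1213


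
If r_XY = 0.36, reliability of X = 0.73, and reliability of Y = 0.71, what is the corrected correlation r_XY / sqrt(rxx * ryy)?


r_corrected = rxy / sqrt(rxx * ryy)
= 0.36 / sqrt(0.73 * 0.71)
= 0.36 / sqrt(0.5183)
= 0.36 / 0.719931
r_corrected = 0.5

0.5


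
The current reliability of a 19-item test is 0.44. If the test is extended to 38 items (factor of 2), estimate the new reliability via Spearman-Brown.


r_new = (n * rxx) / (1 + (n-1) * rxx)
r_new = (2 * 0.44) / (1 + 1 * 0.44)
r_new = 0.88 / 1.44
r_new = 0.6111

0.6111


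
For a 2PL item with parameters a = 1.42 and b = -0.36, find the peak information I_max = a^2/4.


For 2PL, max info at theta = b = -0.36
I_max = a^2 / 4 = 1.42^2 / 4
= 2.0164 / 4
I_max = 0.5041

0.5041


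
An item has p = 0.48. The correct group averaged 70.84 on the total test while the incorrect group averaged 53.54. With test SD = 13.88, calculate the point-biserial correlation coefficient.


q = 1 - p = 0.52
rpb = ((M1 - M0) / SD) * sqrt(p * q)
rpb = ((70.84 - 53.54) / 13.88) * sqrt(0.48 * 0.52)
rpb = 0.6227

0.6227


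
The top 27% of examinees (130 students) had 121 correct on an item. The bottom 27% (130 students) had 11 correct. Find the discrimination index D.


p_upper = 121/130 = 0.9308
p_lower = 11/130 = 0.0846
D = 0.9308 - 0.0846 = 0.8462

0.8462


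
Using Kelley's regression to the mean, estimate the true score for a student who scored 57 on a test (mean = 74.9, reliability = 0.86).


T_est = rxx * X + (1 - rxx) * mean
T_est = 0.86 * 57 + 0.14 * 74.9
T_est = 49.02 + 10.486
T_est = 59.506

59.506


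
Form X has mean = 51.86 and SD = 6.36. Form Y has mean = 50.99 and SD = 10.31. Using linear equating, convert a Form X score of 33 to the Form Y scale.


slope = SD_Y / SD_X = 10.31 / 6.36 ~ 1.6211
intercept = mean_Y - slope * mean_X = 50.99 - (10.31 / 6.36) * 51.86 ~ -33.0786
Y = slope * X + intercept. To avoid rounding drift from the rounded slope/intercept, evaluate the equivalent form Y = mean_Y + SD_Y * (X - mean_X) / SD_X at full precision:
Y = 50.99 + 10.31 * (33 - 51.86) / 6.36
Y = 50.99 - 10.31 * 18.86 / 6.36
Y = 50.99 - 194.4466 / 6.36
Y = 50.99 - 30.5734
Y = 20.4166

20.4166


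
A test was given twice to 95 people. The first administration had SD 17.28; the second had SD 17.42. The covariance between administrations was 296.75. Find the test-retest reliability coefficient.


r = cov(X,Y) / (SD_X * SD_Y)
r = 296.75 / (17.28 * 17.42)
r = 296.75 / 301.0176
r = 0.9858

0.9858


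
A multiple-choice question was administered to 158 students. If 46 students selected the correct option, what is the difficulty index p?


Item difficulty p = number correct / total examinees
p = 46 / 158
p = 0.2911

0.2911


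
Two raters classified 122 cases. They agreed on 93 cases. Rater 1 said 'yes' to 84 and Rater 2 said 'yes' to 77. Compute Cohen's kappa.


P_o = 93/122 = 0.762295
P_e = (84*77 + 38*45) / 14884 = 0.549449
kappa = (P_o - P_e) / (1 - P_e)
kappa = (0.762295 - 0.549449) / (1 - 0.549449)
kappa = 0.4724

0.4724


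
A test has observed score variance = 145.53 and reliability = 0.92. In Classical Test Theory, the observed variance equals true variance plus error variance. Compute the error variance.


var_true = rxx * var_obs = 0.92 * 145.53 = 133.8876
var_error = var_obs - var_true
var_error = 145.53 - 133.8876
var_error = 11.6424

11.6424


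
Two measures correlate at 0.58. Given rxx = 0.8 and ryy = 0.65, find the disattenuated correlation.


r_corrected = rxy / sqrt(rxx * ryy)
= 0.58 / sqrt(0.8 * 0.65)
= 0.58 / sqrt(0.52)
= 0.58 / 0.72111
r_corrected = 0.8043

0.8043


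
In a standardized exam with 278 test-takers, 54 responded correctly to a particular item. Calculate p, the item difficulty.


Item difficulty p = number correct / total examinees
p = 54 / 278
p = 0.1942

0.1942


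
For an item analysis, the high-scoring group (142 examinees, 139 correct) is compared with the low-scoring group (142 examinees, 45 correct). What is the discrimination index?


p_upper = 139/142 = 0.9789
p_lower = 45/142 = 0.3169
D = 0.9789 - 0.3169 = 0.662

0.662


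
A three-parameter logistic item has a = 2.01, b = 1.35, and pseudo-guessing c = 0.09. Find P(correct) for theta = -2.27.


logit = 2.01*(-2.27 - 1.35) = -7.2762
P* = 1/(1 + exp(--7.2762)) = 0.0007
P = 0.09 + (1 - 0.09) * 0.0007
P = 0.0906

0.0906


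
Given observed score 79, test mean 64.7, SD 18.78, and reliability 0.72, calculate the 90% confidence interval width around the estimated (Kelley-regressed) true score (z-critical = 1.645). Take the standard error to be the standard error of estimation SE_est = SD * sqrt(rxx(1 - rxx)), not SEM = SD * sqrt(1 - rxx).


True score estimate = 0.72*79 + 0.28*64.7 = 74.996
SE_est = SD * sqrt(rxx * (1 - rxx)) = 18.78 * sqrt(0.72 * 0.28) = 18.78 * sqrt(0.2016) = 8.432199
CI = T_est +/- z * SE_est, so width = 2 * z * SE_est = 2 * 1.645 * 8.432199
Width = 27.7419

27.7419


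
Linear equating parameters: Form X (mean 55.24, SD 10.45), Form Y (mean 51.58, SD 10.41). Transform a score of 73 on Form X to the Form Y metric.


slope = SD_Y / SD_X = 10.41 / 10.45 ~ 0.9962
intercept = mean_Y - slope * mean_X = 51.58 - (10.41 / 10.45) * 55.24 ~ -3.4486
Y = slope * X + intercept. To avoid rounding drift from the rounded slope/intercept, evaluate the equivalent form Y = mean_Y + SD_Y * (X - mean_X) / SD_X at full precision:
Y = 51.58 + 10.41 * (73 - 55.24) / 10.45
Y = 51.58 + 10.41 * 17.76 / 10.45
Y = 51.58 + 184.8816 / 10.45
Y = 51.58 + 17.692
Y = 69.272

69.272


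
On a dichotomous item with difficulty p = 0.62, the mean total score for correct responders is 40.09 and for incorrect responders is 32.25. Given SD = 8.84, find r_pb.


q = 1 - p = 0.38
rpb = ((M1 - M0) / SD) * sqrt(p * q)
rpb = ((40.09 - 32.25) / 8.84) * sqrt(0.62 * 0.38)
rpb = 0.4305

0.4305


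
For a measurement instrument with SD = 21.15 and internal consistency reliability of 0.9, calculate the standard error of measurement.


SEM = SD * sqrt(1 - rxx)
SEM = 21.15 * sqrt(1 - 0.9)
SEM = 21.15 * sqrt(0.1) = 21.15 * 0.316228
SEM = 6.6882

6.6882


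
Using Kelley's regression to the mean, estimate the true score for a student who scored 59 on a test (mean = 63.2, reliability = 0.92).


T_est = rxx * X + (1 - rxx) * mean
T_est = 0.92 * 59 + 0.08 * 63.2
T_est = 54.28 + 5.056
T_est = 59.336

59.336


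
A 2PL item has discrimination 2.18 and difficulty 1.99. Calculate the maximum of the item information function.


For 2PL, max info at theta = b = 1.99
I_max = a^2 / 4 = 2.18^2 / 4
= 4.7524 / 4
I_max = 1.1881

1.1881


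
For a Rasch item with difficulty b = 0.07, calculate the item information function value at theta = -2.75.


P = 1/(1+exp(-(-2.75-0.07))) = 0.0563
I = P*(1-P) = 0.0563 * 0.9437
I = 0.0531

0.0531


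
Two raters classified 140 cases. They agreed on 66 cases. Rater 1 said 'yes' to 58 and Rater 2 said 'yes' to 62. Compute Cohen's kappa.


P_o = 66/140 = 0.471429
P_e = (58*62 + 82*78) / 19600 = 0.509796
kappa = (P_o - P_e) / (1 - P_e)
kappa = (0.471429 - 0.509796) / (1 - 0.509796)
kappa = -0.0783

-0.0783


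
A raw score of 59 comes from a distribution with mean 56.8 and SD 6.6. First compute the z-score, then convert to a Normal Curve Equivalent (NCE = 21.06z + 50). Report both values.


z = (X - mean) / SD = (59 - 56.8) / 6.6
z = 2.2 / 6.6
z = 0.3333
NCE = NCE = 21.06z + 50
Carry z at full precision (z = 2.2 / 6.6) into the conversion:
NCE = 21.06 * (2.2 / 6.6) + 50 = 46.332 / 6.6 + 50
NCE = 7.02 + 50
NCE = 57.02

57.02


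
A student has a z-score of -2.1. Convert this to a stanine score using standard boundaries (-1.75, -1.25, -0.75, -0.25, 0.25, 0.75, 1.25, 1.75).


Stanine boundaries: [-1.75, -1.25, -0.75, -0.25, 0.25, 0.75, 1.25, 1.75]
z = -2.1
Check each boundary:
  z < -1.75
  z < -1.25
  z < -0.75
  z < -0.25
  z < 0.25
  z < 0.75
  z < 1.25
  z < 1.75
Highest qualifying boundary gives stanine = 1

1


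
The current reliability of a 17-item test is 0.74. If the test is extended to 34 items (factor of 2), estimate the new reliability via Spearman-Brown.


r_new = (n * rxx) / (1 + (n-1) * rxx)
r_new = (2 * 0.74) / (1 + 1 * 0.74)
r_new = 1.48 / 1.74
r_new = 0.8506

0.8506


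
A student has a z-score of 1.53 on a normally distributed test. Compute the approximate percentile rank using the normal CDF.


CDF(z) = 0.5 * (1 + erf(z/sqrt(2)))
erf(1.0819) = 0.874
CDF = 0.937
Percentile rank = 0.937 * 100 = 93.7

93.7


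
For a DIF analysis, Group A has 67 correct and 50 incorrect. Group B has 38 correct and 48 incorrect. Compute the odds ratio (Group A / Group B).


Odds_A = 67/50 = 1.34
Odds_B = 38/48 = 0.7917
OR = Odds_A / Odds_B = 1.34 / 0.7917
Exactly, OR = (67 * 48) / (50 * 38) = 3216 / 1900
OR = 1.6926

1.6926


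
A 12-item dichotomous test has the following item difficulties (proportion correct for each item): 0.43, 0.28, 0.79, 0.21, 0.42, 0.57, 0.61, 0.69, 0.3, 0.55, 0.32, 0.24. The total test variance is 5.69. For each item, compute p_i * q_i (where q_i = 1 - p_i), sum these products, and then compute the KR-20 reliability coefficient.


For each item, compute p_i * q_i:
  Item 1: 0.43 * 0.57 = 0.2451
  Item 2: 0.28 * 0.72 = 0.2016
  Item 3: 0.79 * 0.21 = 0.1659
  Item 4: 0.21 * 0.79 = 0.1659
  Item 5: 0.42 * 0.58 = 0.2436
  Item 6: 0.57 * 0.43 = 0.2451
  Item 7: 0.61 * 0.39 = 0.2379
  Item 8: 0.69 * 0.31 = 0.2139
  Item 9: 0.3 * 0.7 = 0.21
  Item 10: 0.55 * 0.45 = 0.2475
  Item 11: 0.32 * 0.68 = 0.2176
  Item 12: 0.24 * 0.76 = 0.1824
Sum(p_i * q_i) = 0.2451 + 0.2016 + 0.1659 + 0.1659 + 0.2436 + 0.2451 + 0.2379 + 0.2139 + 0.21 + 0.2475 + 0.2176 + 0.1824 = 2.5765
KR-20 = (k/(k-1)) * (1 - Sum(p_i*q_i) / Var_total)
= (12/11) * (1 - 2.5765/5.69)
= 1.0909 * 0.5472
KR-20 = 0.5969

0.5969


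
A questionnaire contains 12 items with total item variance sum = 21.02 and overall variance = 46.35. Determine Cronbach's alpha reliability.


alpha = (k/(k-1)) * (1 - sum(si^2)/s_total^2)
= (12/11) * (1 - 21.02/46.35)
alpha = 0.5962

0.5962


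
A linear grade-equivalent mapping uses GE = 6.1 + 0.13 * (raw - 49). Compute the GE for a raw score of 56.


raw - median = 56 - 49 = 7
slope * diff = 0.13 * 7 = 0.91
GE = 6.1 + 0.91
GE = 7.01

7.01


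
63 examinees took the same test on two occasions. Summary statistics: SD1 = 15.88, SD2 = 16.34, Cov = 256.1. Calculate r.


r = cov(X,Y) / (SD_X * SD_Y)
r = 256.1 / (15.88 * 16.34)
r = 256.1 / 259.4792
r = 0.987

0.987


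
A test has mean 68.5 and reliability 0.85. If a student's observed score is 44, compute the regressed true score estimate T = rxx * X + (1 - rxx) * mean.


T_est = rxx * X + (1 - rxx) * mean
T_est = 0.85 * 44 + 0.15 * 68.5
T_est = 37.4 + 10.275
T_est = 47.675

47.675


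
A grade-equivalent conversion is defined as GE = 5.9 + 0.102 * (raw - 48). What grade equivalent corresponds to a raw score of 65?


raw - median = 65 - 48 = 17
slope * diff = 0.102 * 17 = 1.734
GE = 5.9 + 1.734
GE = 7.634

7.634


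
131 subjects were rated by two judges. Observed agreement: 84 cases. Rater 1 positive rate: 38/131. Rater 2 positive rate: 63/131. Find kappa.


P_o = 84/131 = 0.641221
P_e = (38*63 + 93*68) / 17161 = 0.508012
kappa = (P_o - P_e) / (1 - P_e)
kappa = (0.641221 - 0.508012) / (1 - 0.508012)
kappa = 0.2708

0.2708


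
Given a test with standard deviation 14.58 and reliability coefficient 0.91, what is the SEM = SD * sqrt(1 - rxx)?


SEM = SD * sqrt(1 - rxx)
SEM = 14.58 * sqrt(1 - 0.91)
SEM = 14.58 * sqrt(0.09) = 14.58 * 0.3
SEM = 4.374

4.374


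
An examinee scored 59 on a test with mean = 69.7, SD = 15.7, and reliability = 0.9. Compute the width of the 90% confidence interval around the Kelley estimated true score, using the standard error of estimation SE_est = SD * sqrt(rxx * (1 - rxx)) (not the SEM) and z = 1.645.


True score estimate = 0.9*59 + 0.1*69.7 = 60.07
SE_est = SD * sqrt(rxx * (1 - rxx)) = 15.7 * sqrt(0.9 * 0.1) = 15.7 * sqrt(0.09) = 4.71
CI = T_est +/- z * SE_est, so width = 2 * z * SE_est = 2 * 1.645 * 4.71
Width = 15.4959

15.4959


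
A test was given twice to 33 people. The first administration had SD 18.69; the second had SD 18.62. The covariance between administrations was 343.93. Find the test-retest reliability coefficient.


r = cov(X,Y) / (SD_X * SD_Y)
r = 343.93 / (18.69 * 18.62)
r = 343.93 / 348.0078
r = 0.9883

0.9883


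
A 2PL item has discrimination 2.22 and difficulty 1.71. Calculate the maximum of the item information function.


For 2PL, max info at theta = b = 1.71
I_max = a^2 / 4 = 2.22^2 / 4
= 4.9284 / 4
I_max = 1.2321

1.2321


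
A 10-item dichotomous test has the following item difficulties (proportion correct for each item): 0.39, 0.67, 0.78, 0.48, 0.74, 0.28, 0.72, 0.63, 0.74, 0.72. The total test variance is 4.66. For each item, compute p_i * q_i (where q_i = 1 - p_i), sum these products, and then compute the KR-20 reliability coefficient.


For each item, compute p_i * q_i:
  Item 1: 0.39 * 0.61 = 0.2379
  Item 2: 0.67 * 0.33 = 0.2211
  Item 3: 0.78 * 0.22 = 0.1716
  Item 4: 0.48 * 0.52 = 0.2496
  Item 5: 0.74 * 0.26 = 0.1924
  Item 6: 0.28 * 0.72 = 0.2016
  Item 7: 0.72 * 0.28 = 0.2016
  Item 8: 0.63 * 0.37 = 0.2331
  Item 9: 0.74 * 0.26 = 0.1924
  Item 10: 0.72 * 0.28 = 0.2016
Sum(p_i * q_i) = 0.2379 + 0.2211 + 0.1716 + 0.2496 + 0.1924 + 0.2016 + 0.2016 + 0.2331 + 0.1924 + 0.2016 = 2.1029
KR-20 = (k/(k-1)) * (1 - Sum(p_i*q_i) / Var_total)
= (10/9) * (1 - 2.1029/4.66)
= 1.1111 * 0.5487
KR-20 = 0.6097

0.6097


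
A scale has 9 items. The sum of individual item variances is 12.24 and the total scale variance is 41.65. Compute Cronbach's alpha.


alpha = (k/(k-1)) * (1 - sum(si^2)/s_total^2)
= (9/8) * (1 - 12.24/41.65)
alpha = 0.7944

0.7944


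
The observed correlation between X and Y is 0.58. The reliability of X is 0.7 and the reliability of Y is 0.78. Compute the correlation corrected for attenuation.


r_corrected = rxy / sqrt(rxx * ryy)
= 0.58 / sqrt(0.7 * 0.78)
= 0.58 / sqrt(0.546)
= 0.58 / 0.738918
r_corrected = 0.7849

0.7849


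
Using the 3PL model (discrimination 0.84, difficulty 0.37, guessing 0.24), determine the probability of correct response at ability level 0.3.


logit = 0.84*(0.3 - 0.37) = -0.0588
P* = 1/(1 + exp(--0.0588)) = 0.4853
P = 0.24 + (1 - 0.24) * 0.4853
P = 0.6088

0.6088


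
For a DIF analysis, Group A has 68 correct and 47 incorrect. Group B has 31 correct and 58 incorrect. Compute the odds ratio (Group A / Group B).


Odds_A = 68/47 = 1.4468
Odds_B = 31/58 = 0.5345
OR = Odds_A / Odds_B = 1.4468 / 0.5345
Exactly, OR = (68 * 58) / (47 * 31) = 3944 / 1457
OR = 2.7069

2.7069


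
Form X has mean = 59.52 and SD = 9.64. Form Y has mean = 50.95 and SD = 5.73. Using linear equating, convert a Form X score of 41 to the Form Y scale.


slope = SD_Y / SD_X = 5.73 / 9.64 ~ 0.5944
intercept = mean_Y - slope * mean_X = 50.95 - (5.73 / 9.64) * 59.52 ~ 15.5714
Y = slope * X + intercept. To avoid rounding drift from the rounded slope/intercept, evaluate the equivalent form Y = mean_Y + SD_Y * (X - mean_X) / SD_X at full precision:
Y = 50.95 + 5.73 * (41 - 59.52) / 9.64
Y = 50.95 - 5.73 * 18.52 / 9.64
Y = 50.95 - 106.1196 / 9.64
Y = 50.95 - 11.0083
Y = 39.9417

39.9417


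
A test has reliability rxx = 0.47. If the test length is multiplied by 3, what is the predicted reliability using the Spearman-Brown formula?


r_new = (n * rxx) / (1 + (n-1) * rxx)
r_new = (3 * 0.47) / (1 + 2 * 0.47)
r_new = 1.41 / 1.94
r_new = 0.7268

0.7268


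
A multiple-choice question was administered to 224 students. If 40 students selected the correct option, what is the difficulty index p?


Item difficulty p = number correct / total examinees
p = 40 / 224
p = 0.1786

0.1786


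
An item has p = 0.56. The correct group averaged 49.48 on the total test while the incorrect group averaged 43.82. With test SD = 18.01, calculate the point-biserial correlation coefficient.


q = 1 - p = 0.44
rpb = ((M1 - M0) / SD) * sqrt(p * q)
rpb = ((49.48 - 43.82) / 18.01) * sqrt(0.56 * 0.44)
rpb = 0.156

0.156


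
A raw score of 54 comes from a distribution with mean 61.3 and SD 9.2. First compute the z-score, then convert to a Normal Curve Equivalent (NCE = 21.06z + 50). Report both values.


z = (X - mean) / SD = (54 - 61.3) / 9.2
z = -7.3 / 9.2
z = -0.7935
NCE = NCE = 21.06z + 50
Carry z at full precision (z = -7.3 / 9.2) into the conversion:
NCE = 21.06 * (-7.3 / 9.2) + 50 = -153.738 / 9.2 + 50
NCE = -16.7107 + 50
NCE = 33.2893

33.2893


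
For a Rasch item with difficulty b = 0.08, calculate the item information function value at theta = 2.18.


P = 1/(1+exp(-(2.18-0.08))) = 0.8909
I = P*(1-P) = 0.8909 * 0.1091
I = 0.0972

0.0972


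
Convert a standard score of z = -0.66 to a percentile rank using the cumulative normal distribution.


CDF(z) = 0.5 * (1 + erf(z/sqrt(2)))
erf(-0.4667) = -0.4907
CDF = 0.2546
Percentile rank = 0.2546 * 100 = 25.46

25.46


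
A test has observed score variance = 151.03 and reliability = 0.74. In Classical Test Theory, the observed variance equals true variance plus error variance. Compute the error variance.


var_true = rxx * var_obs = 0.74 * 151.03 = 111.7622
var_error = var_obs - var_true
var_error = 151.03 - 111.7622
var_error = 39.2678

39.2678


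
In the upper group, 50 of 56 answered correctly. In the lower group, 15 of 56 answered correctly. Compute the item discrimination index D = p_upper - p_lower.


p_upper = 50/56 = 0.8929
p_lower = 15/56 = 0.2679
D = 0.8929 - 0.2679 = 0.625

0.625


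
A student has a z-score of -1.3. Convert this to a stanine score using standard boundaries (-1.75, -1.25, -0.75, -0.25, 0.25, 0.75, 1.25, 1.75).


Stanine boundaries: [-1.75, -1.25, -0.75, -0.25, 0.25, 0.75, 1.25, 1.75]
z = -1.3
Check each boundary:
  z >= -1.75 -> could be stanine 2
  z < -1.25
  z < -0.75
  z < -0.25
  z < 0.25
  z < 0.75
  z < 1.25
  z < 1.75
Highest qualifying boundary gives stanine = 2

2


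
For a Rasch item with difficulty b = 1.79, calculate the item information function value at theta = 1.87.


P = 1/(1+exp(-(1.87-1.79))) = 0.52
I = P*(1-P) = 0.52 * 0.48
I = 0.2496

0.2496


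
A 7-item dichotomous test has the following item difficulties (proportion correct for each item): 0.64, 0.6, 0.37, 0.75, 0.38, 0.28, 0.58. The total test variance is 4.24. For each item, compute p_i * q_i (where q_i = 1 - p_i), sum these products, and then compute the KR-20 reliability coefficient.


For each item, compute p_i * q_i:
  Item 1: 0.64 * 0.36 = 0.2304
  Item 2: 0.6 * 0.4 = 0.24
  Item 3: 0.37 * 0.63 = 0.2331
  Item 4: 0.75 * 0.25 = 0.1875
  Item 5: 0.38 * 0.62 = 0.2356
  Item 6: 0.28 * 0.72 = 0.2016
  Item 7: 0.58 * 0.42 = 0.2436
Sum(p_i * q_i) = 0.2304 + 0.24 + 0.2331 + 0.1875 + 0.2356 + 0.2016 + 0.2436 = 1.5718
KR-20 = (k/(k-1)) * (1 - Sum(p_i*q_i) / Var_total)
= (7/6) * (1 - 1.5718/4.24)
= 1.1667 * 0.6293
KR-20 = 0.7342

0.7342


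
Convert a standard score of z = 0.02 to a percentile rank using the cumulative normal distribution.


CDF(z) = 0.5 * (1 + erf(z/sqrt(2)))
erf(0.0141) = 0.016
CDF = 0.508
Percentile rank = 0.508 * 100 = 50.8

50.8


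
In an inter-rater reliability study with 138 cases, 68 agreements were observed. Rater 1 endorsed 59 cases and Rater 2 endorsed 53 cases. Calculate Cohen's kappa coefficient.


P_o = 68/138 = 0.492754
P_e = (59*53 + 79*85) / 19044 = 0.516803
kappa = (P_o - P_e) / (1 - P_e)
kappa = (0.492754 - 0.516803) / (1 - 0.516803)
kappa = -0.0498

-0.0498


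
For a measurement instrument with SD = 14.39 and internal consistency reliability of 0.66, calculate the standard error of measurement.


SEM = SD * sqrt(1 - rxx)
SEM = 14.39 * sqrt(1 - 0.66)
SEM = 14.39 * sqrt(0.34) = 14.39 * 0.583095
SEM = 8.3907

8.3907


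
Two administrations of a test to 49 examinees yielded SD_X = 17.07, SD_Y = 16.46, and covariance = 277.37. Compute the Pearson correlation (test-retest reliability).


r = cov(X,Y) / (SD_X * SD_Y)
r = 277.37 / (17.07 * 16.46)
r = 277.37 / 280.9722
r = 0.9872

0.9872


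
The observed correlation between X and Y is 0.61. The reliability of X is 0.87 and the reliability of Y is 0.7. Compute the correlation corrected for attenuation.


r_corrected = rxy / sqrt(rxx * ryy)
= 0.61 / sqrt(0.87 * 0.7)
= 0.61 / sqrt(0.609)
= 0.61 / 0.780385
r_corrected = 0.7817

0.7817


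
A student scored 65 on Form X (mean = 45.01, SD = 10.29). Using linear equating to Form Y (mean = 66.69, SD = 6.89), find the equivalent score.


slope = SD_Y / SD_X = 6.89 / 10.29 ~ 0.6696
intercept = mean_Y - slope * mean_X = 66.69 - (6.89 / 10.29) * 45.01 ~ 36.5521
Y = slope * X + intercept. To avoid rounding drift from the rounded slope/intercept, evaluate the equivalent form Y = mean_Y + SD_Y * (X - mean_X) / SD_X at full precision:
Y = 66.69 + 6.89 * (65 - 45.01) / 10.29
Y = 66.69 + 6.89 * 19.99 / 10.29
Y = 66.69 + 137.7311 / 10.29
Y = 66.69 + 13.3849
Y = 80.0749

80.0749


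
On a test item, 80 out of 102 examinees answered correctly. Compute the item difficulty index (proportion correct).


Item difficulty p = number correct / total examinees
p = 80 / 102
p = 0.7843

0.7843


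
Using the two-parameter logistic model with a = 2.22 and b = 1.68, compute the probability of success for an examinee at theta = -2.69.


a*(theta - b) = 2.22 * (-2.69 - 1.68) = -9.7014
exp(--9.7014) = 16340.4678
P = 1 / (1 + 16340.4678)
P = 0.0001

0.0001


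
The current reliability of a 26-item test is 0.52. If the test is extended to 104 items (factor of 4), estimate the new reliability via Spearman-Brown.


r_new = (n * rxx) / (1 + (n-1) * rxx)
r_new = (4 * 0.52) / (1 + 3 * 0.52)
r_new = 2.08 / 2.56
r_new = 0.8125

0.8125


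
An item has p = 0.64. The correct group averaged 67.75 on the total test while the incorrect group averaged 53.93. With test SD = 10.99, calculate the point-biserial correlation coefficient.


q = 1 - p = 0.36
rpb = ((M1 - M0) / SD) * sqrt(p * q)
rpb = ((67.75 - 53.93) / 10.99) * sqrt(0.64 * 0.36)
rpb = 0.6036

0.6036


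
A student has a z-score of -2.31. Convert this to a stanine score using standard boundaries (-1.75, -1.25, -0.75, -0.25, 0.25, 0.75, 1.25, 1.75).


Stanine boundaries: [-1.75, -1.25, -0.75, -0.25, 0.25, 0.75, 1.25, 1.75]
z = -2.31
Check each boundary:
  z < -1.75
  z < -1.25
  z < -0.75
  z < -0.25
  z < 0.25
  z < 0.75
  z < 1.25
  z < 1.75
Highest qualifying boundary gives stanine = 1

1


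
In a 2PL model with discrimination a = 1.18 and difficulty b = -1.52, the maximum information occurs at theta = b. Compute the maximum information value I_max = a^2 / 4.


For 2PL, max info at theta = b = -1.52
I_max = a^2 / 4 = 1.18^2 / 4
= 1.3924 / 4
I_max = 0.3481

0.3481


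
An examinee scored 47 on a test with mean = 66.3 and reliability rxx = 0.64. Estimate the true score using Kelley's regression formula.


T_est = rxx * X + (1 - rxx) * mean
T_est = 0.64 * 47 + 0.36 * 66.3
T_est = 30.08 + 23.868
T_est = 53.948

53.948


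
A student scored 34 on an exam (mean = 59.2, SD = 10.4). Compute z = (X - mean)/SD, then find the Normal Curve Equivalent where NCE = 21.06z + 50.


z = (X - mean) / SD = (34 - 59.2) / 10.4
z = -25.2 / 10.4
z = -2.4231
NCE = NCE = 21.06z + 50
Carry z at full precision (z = -25.2 / 10.4) into the conversion:
NCE = 21.06 * (-25.2 / 10.4) + 50 = -530.712 / 10.4 + 50
NCE = -51.03 + 50
NCE = -1.03

-1.03


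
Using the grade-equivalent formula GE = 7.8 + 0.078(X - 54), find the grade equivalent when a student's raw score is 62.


raw - median = 62 - 54 = 8
slope * diff = 0.078 * 8 = 0.624
GE = 7.8 + 0.624
GE = 8.424

8.424


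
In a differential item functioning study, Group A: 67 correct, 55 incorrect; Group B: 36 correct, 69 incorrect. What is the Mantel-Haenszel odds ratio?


Odds_A = 67/55 = 1.2182
Odds_B = 36/69 = 0.5217
OR = Odds_A / Odds_B = 1.2182 / 0.5217
Exactly, OR = (67 * 69) / (55 * 36) = 4623 / 1980
OR = 2.3348

2.3348


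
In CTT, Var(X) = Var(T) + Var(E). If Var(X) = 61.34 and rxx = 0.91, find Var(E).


var_true = rxx * var_obs = 0.91 * 61.34 = 55.8194
var_error = var_obs - var_true
var_error = 61.34 - 55.8194
var_error = 5.5206

5.5206


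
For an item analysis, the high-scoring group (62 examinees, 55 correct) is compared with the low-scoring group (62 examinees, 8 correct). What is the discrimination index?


p_upper = 55/62 = 0.8871
p_lower = 8/62 = 0.129
D = 0.8871 - 0.129 = 0.7581

0.7581
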